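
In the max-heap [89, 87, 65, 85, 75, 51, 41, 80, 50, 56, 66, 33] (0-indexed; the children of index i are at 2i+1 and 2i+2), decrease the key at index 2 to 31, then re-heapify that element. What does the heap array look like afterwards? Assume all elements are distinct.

[89, 87, 51, 85, 75, 33, 41, 80, 50, 56, 66, 31]

set index 2 from 65 to 31 → [89, 87, 31, 85, 75, 51, 41, 80, 50, 56, 66, 33]
31 vs larger child 51 at index 5, swap → [89, 87, 51, 85, 75, 31, 41, 80, 50, 56, 66, 33]
31 vs only child 33 at index 11, swap → [89, 87, 51, 85, 75, 33, 41, 80, 50, 56, 66, 31]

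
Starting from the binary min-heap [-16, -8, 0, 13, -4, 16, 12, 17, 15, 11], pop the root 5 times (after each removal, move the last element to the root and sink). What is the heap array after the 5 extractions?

extract-min #1 returns -16:
  remove root -16; move last element 11 to root → [11, -8, 0, 13, -4, 16, 12, 17, 15]
  11 vs smaller child -8 at index 1, swap → [-8, 11, 0, 13, -4, 16, 12, 17, 15]
  11 vs smaller child -4 at index 4, swap → [-8, -4, 0, 13, 11, 16, 12, 17, 15]
extract-min #2 returns -8:
  remove root -8; move last element 15 to root → [15, -4, 0, 13, 11, 16, 12, 17]
  15 vs smaller child -4 at index 1, swap → [-4, 15, 0, 13, 11, 16, 12, 17]
  15 vs smaller child 11 at index 4, swap → [-4, 11, 0, 13, 15, 16, 12, 17]
extract-min #3 returns -4:
  remove root -4; move last element 17 to root → [17, 11, 0, 13, 15, 16, 12]
  17 vs smaller child 0 at index 2, swap → [0, 11, 17, 13, 15, 16, 12]
  17 vs smaller child 12 at index 6, swap → [0, 11, 12, 13, 15, 16, 17]
extract-min #4 returns 0:
  remove root 0; move last element 17 to root → [17, 11, 12, 13, 15, 16]
  17 vs smaller child 11 at index 1, swap → [11, 17, 12, 13, 15, 16]
  17 vs smaller child 13 at index 3, swap → [11, 13, 12, 17, 15, 16]
extract-min #5 returns 11:
  remove root 11; move last element 16 to root → [16, 13, 12, 17, 15]
  16 vs smaller child 12 at index 2, swap → [12, 13, 16, 17, 15]

[12, 13, 16, 17, 15]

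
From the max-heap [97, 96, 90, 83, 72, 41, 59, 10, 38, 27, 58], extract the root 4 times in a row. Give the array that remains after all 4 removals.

[72, 58, 59, 10, 38, 41, 27]

extract-max #1 returns 97:
  remove root 97; move last element 58 to root → [58, 96, 90, 83, 72, 41, 59, 10, 38, 27]
  58 vs larger child 96 at index 1, swap → [96, 58, 90, 83, 72, 41, 59, 10, 38, 27]
  58 vs larger child 83 at index 3, swap → [96, 83, 90, 58, 72, 41, 59, 10, 38, 27]
extract-max #2 returns 96:
  remove root 96; move last element 27 to root → [27, 83, 90, 58, 72, 41, 59, 10, 38]
  27 vs larger child 90 at index 2, swap → [90, 83, 27, 58, 72, 41, 59, 10, 38]
  27 vs larger child 59 at index 6, swap → [90, 83, 59, 58, 72, 41, 27, 10, 38]
extract-max #3 returns 90:
  remove root 90; move last element 38 to root → [38, 83, 59, 58, 72, 41, 27, 10]
  38 vs larger child 83 at index 1, swap → [83, 38, 59, 58, 72, 41, 27, 10]
  38 vs larger child 72 at index 4, swap → [83, 72, 59, 58, 38, 41, 27, 10]
extract-max #4 returns 83:
  remove root 83; move last element 10 to root → [10, 72, 59, 58, 38, 41, 27]
  10 vs larger child 72 at index 1, swap → [72, 10, 59, 58, 38, 41, 27]
  10 vs larger child 58 at index 3, swap → [72, 58, 59, 10, 38, 41, 27]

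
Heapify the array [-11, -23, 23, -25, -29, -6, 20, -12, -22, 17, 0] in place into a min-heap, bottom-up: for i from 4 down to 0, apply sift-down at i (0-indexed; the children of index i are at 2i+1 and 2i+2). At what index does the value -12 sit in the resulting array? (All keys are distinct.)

7

sift down from index 4: already satisfies heap property
sift down from index 3: already satisfies heap property
sift down from index 2:
  23 vs smaller child -6 at index 5, swap → [-11, -23, -6, -25, -29, 23, 20, -12, -22, 17, 0]
sift down from index 1:
  -23 vs smaller child -29 at index 4, swap → [-11, -29, -6, -25, -23, 23, 20, -12, -22, 17, 0]
sift down from index 0:
  -11 vs smaller child -29 at index 1, swap → [-29, -11, -6, -25, -23, 23, 20, -12, -22, 17, 0]
  -11 vs smaller child -25 at index 3, swap → [-29, -25, -6, -11, -23, 23, 20, -12, -22, 17, 0]
  -11 vs smaller child -22 at index 8, swap → [-29, -25, -6, -22, -23, 23, 20, -12, -11, 17, 0]
resulting array: [-29, -25, -6, -22, -23, 23, 20, -12, -11, 17, 0]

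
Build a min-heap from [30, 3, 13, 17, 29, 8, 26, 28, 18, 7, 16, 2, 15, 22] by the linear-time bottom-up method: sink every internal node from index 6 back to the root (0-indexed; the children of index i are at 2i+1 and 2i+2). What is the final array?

[2, 3, 8, 17, 7, 13, 22, 28, 18, 29, 16, 30, 15, 26]

sift down from index 6:
  26 vs only child 22 at index 13, swap → [30, 3, 13, 17, 29, 8, 22, 28, 18, 7, 16, 2, 15, 26]
sift down from index 5:
  8 vs smaller child 2 at index 11, swap → [30, 3, 13, 17, 29, 2, 22, 28, 18, 7, 16, 8, 15, 26]
sift down from index 4:
  29 vs smaller child 7 at index 9, swap → [30, 3, 13, 17, 7, 2, 22, 28, 18, 29, 16, 8, 15, 26]
sift down from index 3: already satisfies heap property
sift down from index 2:
  13 vs smaller child 2 at index 5, swap → [30, 3, 2, 17, 7, 13, 22, 28, 18, 29, 16, 8, 15, 26]
  13 vs smaller child 8 at index 11, swap → [30, 3, 2, 17, 7, 8, 22, 28, 18, 29, 16, 13, 15, 26]
sift down from index 1: already satisfies heap property
sift down from index 0:
  30 vs smaller child 2 at index 2, swap → [2, 3, 30, 17, 7, 8, 22, 28, 18, 29, 16, 13, 15, 26]
  30 vs smaller child 8 at index 5, swap → [2, 3, 8, 17, 7, 30, 22, 28, 18, 29, 16, 13, 15, 26]
  30 vs smaller child 13 at index 11, swap → [2, 3, 8, 17, 7, 13, 22, 28, 18, 29, 16, 30, 15, 26]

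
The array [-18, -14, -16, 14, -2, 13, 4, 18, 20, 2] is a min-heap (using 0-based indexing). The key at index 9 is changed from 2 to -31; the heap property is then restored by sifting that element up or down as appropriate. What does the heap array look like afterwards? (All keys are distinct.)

set index 9 from 2 to -31 → [-18, -14, -16, 14, -2, 13, 4, 18, 20, -31]
-31 < parent -2 at index 4, swap → [-18, -14, -16, 14, -31, 13, 4, 18, 20, -2]
-31 < parent -14 at index 1, swap → [-18, -31, -16, 14, -14, 13, 4, 18, 20, -2]
-31 < parent -18 at index 0, swap → [-31, -18, -16, 14, -14, 13, 4, 18, 20, -2]

[-31, -18, -16, 14, -14, 13, 4, 18, 20, -2]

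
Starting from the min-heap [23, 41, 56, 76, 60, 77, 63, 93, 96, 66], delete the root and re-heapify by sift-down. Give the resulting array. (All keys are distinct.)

remove root 23; move last element 66 to root → [66, 41, 56, 76, 60, 77, 63, 93, 96]
66 vs smaller child 41 at index 1, swap → [41, 66, 56, 76, 60, 77, 63, 93, 96]
66 vs smaller child 60 at index 4, swap → [41, 60, 56, 76, 66, 77, 63, 93, 96]

[41, 60, 56, 76, 66, 77, 63, 93, 96]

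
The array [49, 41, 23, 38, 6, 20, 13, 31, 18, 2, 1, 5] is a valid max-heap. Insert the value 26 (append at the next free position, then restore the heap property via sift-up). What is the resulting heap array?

append 26 at index 12 → [49, 41, 23, 38, 6, 20, 13, 31, 18, 2, 1, 5, 26]
26 > parent 20 at index 5, swap → [49, 41, 23, 38, 6, 26, 13, 31, 18, 2, 1, 5, 20]
26 > parent 23 at index 2, swap → [49, 41, 26, 38, 6, 23, 13, 31, 18, 2, 1, 5, 20]

[49, 41, 26, 38, 6, 23, 13, 31, 18, 2, 1, 5, 20]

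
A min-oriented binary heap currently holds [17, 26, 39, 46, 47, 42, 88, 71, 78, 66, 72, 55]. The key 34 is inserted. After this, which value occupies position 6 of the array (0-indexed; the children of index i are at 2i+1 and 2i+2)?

88

append 34 at index 12 → [17, 26, 39, 46, 47, 42, 88, 71, 78, 66, 72, 55, 34]
34 < parent 42 at index 5, swap → [17, 26, 39, 46, 47, 34, 88, 71, 78, 66, 72, 55, 42]
34 < parent 39 at index 2, swap → [17, 26, 34, 46, 47, 39, 88, 71, 78, 66, 72, 55, 42]
resulting array: [17, 26, 34, 46, 47, 39, 88, 71, 78, 66, 72, 55, 42]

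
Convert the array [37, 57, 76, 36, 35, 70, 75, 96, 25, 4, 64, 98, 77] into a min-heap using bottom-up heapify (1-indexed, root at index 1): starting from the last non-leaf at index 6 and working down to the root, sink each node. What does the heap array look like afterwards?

[4, 25, 70, 36, 35, 76, 75, 96, 37, 57, 64, 98, 77]

sift down from index 6: already satisfies heap property
sift down from index 5:
  35 vs smaller child 4 at index 10, swap → [37, 57, 76, 36, 4, 70, 75, 96, 25, 35, 64, 98, 77]
sift down from index 4:
  36 vs smaller child 25 at index 9, swap → [37, 57, 76, 25, 4, 70, 75, 96, 36, 35, 64, 98, 77]
sift down from index 3:
  76 vs smaller child 70 at index 6, swap → [37, 57, 70, 25, 4, 76, 75, 96, 36, 35, 64, 98, 77]
sift down from index 2:
  57 vs smaller child 4 at index 5, swap → [37, 4, 70, 25, 57, 76, 75, 96, 36, 35, 64, 98, 77]
  57 vs smaller child 35 at index 10, swap → [37, 4, 70, 25, 35, 76, 75, 96, 36, 57, 64, 98, 77]
sift down from index 1:
  37 vs smaller child 4 at index 2, swap → [4, 37, 70, 25, 35, 76, 75, 96, 36, 57, 64, 98, 77]
  37 vs smaller child 25 at index 4, swap → [4, 25, 70, 37, 35, 76, 75, 96, 36, 57, 64, 98, 77]
  37 vs smaller child 36 at index 9, swap → [4, 25, 70, 36, 35, 76, 75, 96, 37, 57, 64, 98, 77]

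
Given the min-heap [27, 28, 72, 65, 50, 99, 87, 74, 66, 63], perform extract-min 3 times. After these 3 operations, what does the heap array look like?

[63, 65, 72, 74, 66, 99, 87]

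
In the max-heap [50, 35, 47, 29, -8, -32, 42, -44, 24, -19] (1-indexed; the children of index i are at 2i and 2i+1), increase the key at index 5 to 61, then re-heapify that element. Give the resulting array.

[61, 50, 47, 29, 35, -32, 42, -44, 24, -19]

set index 5 from -8 to 61 → [50, 35, 47, 29, 61, -32, 42, -44, 24, -19]
61 > parent 35 at index 2, swap → [50, 61, 47, 29, 35, -32, 42, -44, 24, -19]
61 > parent 50 at index 1, swap → [61, 50, 47, 29, 35, -32, 42, -44, 24, -19]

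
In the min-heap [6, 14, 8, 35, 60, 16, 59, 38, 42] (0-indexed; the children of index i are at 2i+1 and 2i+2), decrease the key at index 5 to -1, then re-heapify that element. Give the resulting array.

set index 5 from 16 to -1 → [6, 14, 8, 35, 60, -1, 59, 38, 42]
-1 < parent 8 at index 2, swap → [6, 14, -1, 35, 60, 8, 59, 38, 42]
-1 < parent 6 at index 0, swap → [-1, 14, 6, 35, 60, 8, 59, 38, 42]

[-1, 14, 6, 35, 60, 8, 59, 38, 42]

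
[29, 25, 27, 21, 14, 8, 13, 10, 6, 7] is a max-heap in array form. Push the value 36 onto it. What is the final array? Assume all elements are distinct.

[36, 29, 27, 21, 25, 8, 13, 10, 6, 7, 14]

append 36 at index 10 → [29, 25, 27, 21, 14, 8, 13, 10, 6, 7, 36]
36 > parent 14 at index 4, swap → [29, 25, 27, 21, 36, 8, 13, 10, 6, 7, 14]
36 > parent 25 at index 1, swap → [29, 36, 27, 21, 25, 8, 13, 10, 6, 7, 14]
36 > parent 29 at index 0, swap → [36, 29, 27, 21, 25, 8, 13, 10, 6, 7, 14]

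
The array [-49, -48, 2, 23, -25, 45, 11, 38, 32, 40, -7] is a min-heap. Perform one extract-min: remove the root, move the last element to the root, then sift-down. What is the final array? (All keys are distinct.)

remove root -49; move last element -7 to root → [-7, -48, 2, 23, -25, 45, 11, 38, 32, 40]
-7 vs smaller child -48 at index 1, swap → [-48, -7, 2, 23, -25, 45, 11, 38, 32, 40]
-7 vs smaller child -25 at index 4, swap → [-48, -25, 2, 23, -7, 45, 11, 38, 32, 40]

[-48, -25, 2, 23, -7, 45, 11, 38, 32, 40]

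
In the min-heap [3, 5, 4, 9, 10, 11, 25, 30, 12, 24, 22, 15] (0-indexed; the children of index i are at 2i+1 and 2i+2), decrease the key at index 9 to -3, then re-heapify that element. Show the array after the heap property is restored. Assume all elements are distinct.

set index 9 from 24 to -3 → [3, 5, 4, 9, 10, 11, 25, 30, 12, -3, 22, 15]
-3 < parent 10 at index 4, swap → [3, 5, 4, 9, -3, 11, 25, 30, 12, 10, 22, 15]
-3 < parent 5 at index 1, swap → [3, -3, 4, 9, 5, 11, 25, 30, 12, 10, 22, 15]
-3 < parent 3 at index 0, swap → [-3, 3, 4, 9, 5, 11, 25, 30, 12, 10, 22, 15]

[-3, 3, 4, 9, 5, 11, 25, 30, 12, 10, 22, 15]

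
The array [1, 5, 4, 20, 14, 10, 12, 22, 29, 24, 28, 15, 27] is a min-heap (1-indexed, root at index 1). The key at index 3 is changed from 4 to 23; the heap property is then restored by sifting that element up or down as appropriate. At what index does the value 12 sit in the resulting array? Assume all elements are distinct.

7

set index 3 from 4 to 23 → [1, 5, 23, 20, 14, 10, 12, 22, 29, 24, 28, 15, 27]
23 vs smaller child 10 at index 6, swap → [1, 5, 10, 20, 14, 23, 12, 22, 29, 24, 28, 15, 27]
23 vs smaller child 15 at index 12, swap → [1, 5, 10, 20, 14, 15, 12, 22, 29, 24, 28, 23, 27]
resulting array: [1, 5, 10, 20, 14, 15, 12, 22, 29, 24, 28, 23, 27]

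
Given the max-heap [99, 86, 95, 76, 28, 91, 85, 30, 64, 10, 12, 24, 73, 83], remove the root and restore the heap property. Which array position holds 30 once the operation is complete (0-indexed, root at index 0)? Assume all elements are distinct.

7

remove root 99; move last element 83 to root → [83, 86, 95, 76, 28, 91, 85, 30, 64, 10, 12, 24, 73]
83 vs larger child 95 at index 2, swap → [95, 86, 83, 76, 28, 91, 85, 30, 64, 10, 12, 24, 73]
83 vs larger child 91 at index 5, swap → [95, 86, 91, 76, 28, 83, 85, 30, 64, 10, 12, 24, 73]
resulting array: [95, 86, 91, 76, 28, 83, 85, 30, 64, 10, 12, 24, 73]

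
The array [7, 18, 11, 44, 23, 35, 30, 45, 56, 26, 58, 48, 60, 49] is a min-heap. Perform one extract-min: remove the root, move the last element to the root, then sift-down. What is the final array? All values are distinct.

[11, 18, 30, 44, 23, 35, 49, 45, 56, 26, 58, 48, 60]

remove root 7; move last element 49 to root → [49, 18, 11, 44, 23, 35, 30, 45, 56, 26, 58, 48, 60]
49 vs smaller child 11 at index 2, swap → [11, 18, 49, 44, 23, 35, 30, 45, 56, 26, 58, 48, 60]
49 vs smaller child 30 at index 6, swap → [11, 18, 30, 44, 23, 35, 49, 45, 56, 26, 58, 48, 60]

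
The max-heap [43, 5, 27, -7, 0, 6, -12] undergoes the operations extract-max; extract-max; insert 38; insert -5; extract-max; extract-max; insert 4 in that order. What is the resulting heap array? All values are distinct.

[5, 0, 4, -7, -12, -5]

extract-max → returns 43:
  remove root 43; move last element -12 to root → [-12, 5, 27, -7, 0, 6]
  -12 vs larger child 27 at index 2, swap → [27, 5, -12, -7, 0, 6]
  -12 vs only child 6 at index 5, swap → [27, 5, 6, -7, 0, -12]
extract-max → returns 27:
  remove root 27; move last element -12 to root → [-12, 5, 6, -7, 0]
  -12 vs larger child 6 at index 2, swap → [6, 5, -12, -7, 0]
insert 38:
  append 38 at index 5 → [6, 5, -12, -7, 0, 38]
  38 > parent -12 at index 2, swap → [6, 5, 38, -7, 0, -12]
  38 > parent 6 at index 0, swap → [38, 5, 6, -7, 0, -12]
insert -5:
  append -5 at index 6 → [38, 5, 6, -7, 0, -12, -5] (no swap needed)
extract-max → returns 38:
  remove root 38; move last element -5 to root → [-5, 5, 6, -7, 0, -12]
  -5 vs larger child 6 at index 2, swap → [6, 5, -5, -7, 0, -12]
extract-max → returns 6:
  remove root 6; move last element -12 to root → [-12, 5, -5, -7, 0]
  -12 vs larger child 5 at index 1, swap → [5, -12, -5, -7, 0]
  -12 vs larger child 0 at index 4, swap → [5, 0, -5, -7, -12]
insert 4:
  append 4 at index 5 → [5, 0, -5, -7, -12, 4]
  4 > parent -5 at index 2, swap → [5, 0, 4, -7, -12, -5]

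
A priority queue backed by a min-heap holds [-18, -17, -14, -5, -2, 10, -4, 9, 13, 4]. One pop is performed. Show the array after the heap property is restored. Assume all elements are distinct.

[-17, -5, -14, 4, -2, 10, -4, 9, 13]

remove root -18; move last element 4 to root → [4, -17, -14, -5, -2, 10, -4, 9, 13]
4 vs smaller child -17 at index 1, swap → [-17, 4, -14, -5, -2, 10, -4, 9, 13]
4 vs smaller child -5 at index 3, swap → [-17, -5, -14, 4, -2, 10, -4, 9, 13]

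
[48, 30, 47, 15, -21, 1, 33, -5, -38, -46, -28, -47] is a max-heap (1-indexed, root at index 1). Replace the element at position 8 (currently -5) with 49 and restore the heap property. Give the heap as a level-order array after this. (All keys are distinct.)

set index 8 from -5 to 49 → [48, 30, 47, 15, -21, 1, 33, 49, -38, -46, -28, -47]
49 > parent 15 at index 4, swap → [48, 30, 47, 49, -21, 1, 33, 15, -38, -46, -28, -47]
49 > parent 30 at index 2, swap → [48, 49, 47, 30, -21, 1, 33, 15, -38, -46, -28, -47]
49 > parent 48 at index 1, swap → [49, 48, 47, 30, -21, 1, 33, 15, -38, -46, -28, -47]

[49, 48, 47, 30, -21, 1, 33, 15, -38, -46, -28, -47]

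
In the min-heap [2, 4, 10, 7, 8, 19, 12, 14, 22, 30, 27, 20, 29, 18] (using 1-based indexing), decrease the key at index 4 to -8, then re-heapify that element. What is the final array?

[-8, 2, 10, 4, 8, 19, 12, 14, 22, 30, 27, 20, 29, 18]

set index 4 from 7 to -8 → [2, 4, 10, -8, 8, 19, 12, 14, 22, 30, 27, 20, 29, 18]
-8 < parent 4 at index 2, swap → [2, -8, 10, 4, 8, 19, 12, 14, 22, 30, 27, 20, 29, 18]
-8 < parent 2 at index 1, swap → [-8, 2, 10, 4, 8, 19, 12, 14, 22, 30, 27, 20, 29, 18]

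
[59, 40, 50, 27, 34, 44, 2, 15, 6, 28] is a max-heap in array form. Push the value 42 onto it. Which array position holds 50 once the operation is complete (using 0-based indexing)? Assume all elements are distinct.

2

append 42 at index 10 → [59, 40, 50, 27, 34, 44, 2, 15, 6, 28, 42]
42 > parent 34 at index 4, swap → [59, 40, 50, 27, 42, 44, 2, 15, 6, 28, 34]
42 > parent 40 at index 1, swap → [59, 42, 50, 27, 40, 44, 2, 15, 6, 28, 34]
resulting array: [59, 42, 50, 27, 40, 44, 2, 15, 6, 28, 34]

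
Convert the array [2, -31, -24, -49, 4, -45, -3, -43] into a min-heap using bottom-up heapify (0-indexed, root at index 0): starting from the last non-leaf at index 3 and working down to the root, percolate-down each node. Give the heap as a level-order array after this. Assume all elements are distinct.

[-49, -43, -45, -31, 4, -24, -3, 2]

sift down from index 3: already satisfies heap property
sift down from index 2:
  -24 vs smaller child -45 at index 5, swap → [2, -31, -45, -49, 4, -24, -3, -43]
sift down from index 1:
  -31 vs smaller child -49 at index 3, swap → [2, -49, -45, -31, 4, -24, -3, -43]
  -31 vs only child -43 at index 7, swap → [2, -49, -45, -43, 4, -24, -3, -31]
sift down from index 0:
  2 vs smaller child -49 at index 1, swap → [-49, 2, -45, -43, 4, -24, -3, -31]
  2 vs smaller child -43 at index 3, swap → [-49, -43, -45, 2, 4, -24, -3, -31]
  2 vs only child -31 at index 7, swap → [-49, -43, -45, -31, 4, -24, -3, 2]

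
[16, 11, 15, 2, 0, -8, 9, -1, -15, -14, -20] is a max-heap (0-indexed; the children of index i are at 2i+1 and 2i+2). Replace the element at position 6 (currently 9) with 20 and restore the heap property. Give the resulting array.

[20, 11, 16, 2, 0, -8, 15, -1, -15, -14, -20]

set index 6 from 9 to 20 → [16, 11, 15, 2, 0, -8, 20, -1, -15, -14, -20]
20 > parent 15 at index 2, swap → [16, 11, 20, 2, 0, -8, 15, -1, -15, -14, -20]
20 > parent 16 at index 0, swap → [20, 11, 16, 2, 0, -8, 15, -1, -15, -14, -20]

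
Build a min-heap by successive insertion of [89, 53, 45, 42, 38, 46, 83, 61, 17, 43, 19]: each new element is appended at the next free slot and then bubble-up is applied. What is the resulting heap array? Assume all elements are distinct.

Insert 89:
  append 89 at index 0 → [89] (no swap needed)
Insert 53:
  append 53 at index 1 → [89, 53]
  53 < parent 89 at index 0, swap → [53, 89]
Insert 45:
  append 45 at index 2 → [53, 89, 45]
  45 < parent 53 at index 0, swap → [45, 89, 53]
Insert 42:
  append 42 at index 3 → [45, 89, 53, 42]
  42 < parent 89 at index 1, swap → [45, 42, 53, 89]
  42 < parent 45 at index 0, swap → [42, 45, 53, 89]
Insert 38:
  append 38 at index 4 → [42, 45, 53, 89, 38]
  38 < parent 45 at index 1, swap → [42, 38, 53, 89, 45]
  38 < parent 42 at index 0, swap → [38, 42, 53, 89, 45]
Insert 46:
  append 46 at index 5 → [38, 42, 53, 89, 45, 46]
  46 < parent 53 at index 2, swap → [38, 42, 46, 89, 45, 53]
Insert 83:
  append 83 at index 6 → [38, 42, 46, 89, 45, 53, 83] (no swap needed)
Insert 61:
  append 61 at index 7 → [38, 42, 46, 89, 45, 53, 83, 61]
  61 < parent 89 at index 3, swap → [38, 42, 46, 61, 45, 53, 83, 89]
Insert 17:
  append 17 at index 8 → [38, 42, 46, 61, 45, 53, 83, 89, 17]
  17 < parent 61 at index 3, swap → [38, 42, 46, 17, 45, 53, 83, 89, 61]
  17 < parent 42 at index 1, swap → [38, 17, 46, 42, 45, 53, 83, 89, 61]
  17 < parent 38 at index 0, swap → [17, 38, 46, 42, 45, 53, 83, 89, 61]
Insert 43:
  append 43 at index 9 → [17, 38, 46, 42, 45, 53, 83, 89, 61, 43]
  43 < parent 45 at index 4, swap → [17, 38, 46, 42, 43, 53, 83, 89, 61, 45]
Insert 19:
  append 19 at index 10 → [17, 38, 46, 42, 43, 53, 83, 89, 61, 45, 19]
  19 < parent 43 at index 4, swap → [17, 38, 46, 42, 19, 53, 83, 89, 61, 45, 43]
  19 < parent 38 at index 1, swap → [17, 19, 46, 42, 38, 53, 83, 89, 61, 45, 43]

[17, 19, 46, 42, 38, 53, 83, 89, 61, 45, 43]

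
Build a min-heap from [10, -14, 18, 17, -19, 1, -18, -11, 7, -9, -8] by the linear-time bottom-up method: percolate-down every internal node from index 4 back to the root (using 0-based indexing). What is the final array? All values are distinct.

[-19, -14, -18, -11, -9, 1, 18, 17, 7, 10, -8]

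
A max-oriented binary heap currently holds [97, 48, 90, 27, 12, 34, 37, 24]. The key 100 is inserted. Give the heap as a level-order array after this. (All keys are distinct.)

append 100 at index 8 → [97, 48, 90, 27, 12, 34, 37, 24, 100]
100 > parent 27 at index 3, swap → [97, 48, 90, 100, 12, 34, 37, 24, 27]
100 > parent 48 at index 1, swap → [97, 100, 90, 48, 12, 34, 37, 24, 27]
100 > parent 97 at index 0, swap → [100, 97, 90, 48, 12, 34, 37, 24, 27]

[100, 97, 90, 48, 12, 34, 37, 24, 27]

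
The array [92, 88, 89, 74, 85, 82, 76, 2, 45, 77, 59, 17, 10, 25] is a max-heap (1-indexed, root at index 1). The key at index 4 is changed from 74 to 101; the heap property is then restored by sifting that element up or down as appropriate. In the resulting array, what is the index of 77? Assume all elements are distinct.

set index 4 from 74 to 101 → [92, 88, 89, 101, 85, 82, 76, 2, 45, 77, 59, 17, 10, 25]
101 > parent 88 at index 2, swap → [92, 101, 89, 88, 85, 82, 76, 2, 45, 77, 59, 17, 10, 25]
101 > parent 92 at index 1, swap → [101, 92, 89, 88, 85, 82, 76, 2, 45, 77, 59, 17, 10, 25]
resulting array: [101, 92, 89, 88, 85, 82, 76, 2, 45, 77, 59, 17, 10, 25]

10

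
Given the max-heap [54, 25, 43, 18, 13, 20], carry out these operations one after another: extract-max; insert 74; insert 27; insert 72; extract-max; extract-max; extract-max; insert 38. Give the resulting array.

[38, 25, 27, 18, 13, 20]

extract-max → returns 54:
  remove root 54; move last element 20 to root → [20, 25, 43, 18, 13]
  20 vs larger child 43 at index 2, swap → [43, 25, 20, 18, 13]
insert 74:
  append 74 at index 5 → [43, 25, 20, 18, 13, 74]
  74 > parent 20 at index 2, swap → [43, 25, 74, 18, 13, 20]
  74 > parent 43 at index 0, swap → [74, 25, 43, 18, 13, 20]
insert 27:
  append 27 at index 6 → [74, 25, 43, 18, 13, 20, 27] (no swap needed)
insert 72:
  append 72 at index 7 → [74, 25, 43, 18, 13, 20, 27, 72]
  72 > parent 18 at index 3, swap → [74, 25, 43, 72, 13, 20, 27, 18]
  72 > parent 25 at index 1, swap → [74, 72, 43, 25, 13, 20, 27, 18]
extract-max → returns 74:
  remove root 74; move last element 18 to root → [18, 72, 43, 25, 13, 20, 27]
  18 vs larger child 72 at index 1, swap → [72, 18, 43, 25, 13, 20, 27]
  18 vs larger child 25 at index 3, swap → [72, 25, 43, 18, 13, 20, 27]
extract-max → returns 72:
  remove root 72; move last element 27 to root → [27, 25, 43, 18, 13, 20]
  27 vs larger child 43 at index 2, swap → [43, 25, 27, 18, 13, 20]
extract-max → returns 43:
  remove root 43; move last element 20 to root → [20, 25, 27, 18, 13]
  20 vs larger child 27 at index 2, swap → [27, 25, 20, 18, 13]
insert 38:
  append 38 at index 5 → [27, 25, 20, 18, 13, 38]
  38 > parent 20 at index 2, swap → [27, 25, 38, 18, 13, 20]
  38 > parent 27 at index 0, swap → [38, 25, 27, 18, 13, 20]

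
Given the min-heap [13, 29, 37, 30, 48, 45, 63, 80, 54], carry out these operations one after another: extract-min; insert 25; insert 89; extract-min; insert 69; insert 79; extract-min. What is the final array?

extract-min → returns 13:
  remove root 13; move last element 54 to root → [54, 29, 37, 30, 48, 45, 63, 80]
  54 vs smaller child 29 at index 1, swap → [29, 54, 37, 30, 48, 45, 63, 80]
  54 vs smaller child 30 at index 3, swap → [29, 30, 37, 54, 48, 45, 63, 80]
insert 25:
  append 25 at index 8 → [29, 30, 37, 54, 48, 45, 63, 80, 25]
  25 < parent 54 at index 3, swap → [29, 30, 37, 25, 48, 45, 63, 80, 54]
  25 < parent 30 at index 1, swap → [29, 25, 37, 30, 48, 45, 63, 80, 54]
  25 < parent 29 at index 0, swap → [25, 29, 37, 30, 48, 45, 63, 80, 54]
insert 89:
  append 89 at index 9 → [25, 29, 37, 30, 48, 45, 63, 80, 54, 89] (no swap needed)
extract-min → returns 25:
  remove root 25; move last element 89 to root → [89, 29, 37, 30, 48, 45, 63, 80, 54]
  89 vs smaller child 29 at index 1, swap → [29, 89, 37, 30, 48, 45, 63, 80, 54]
  89 vs smaller child 30 at index 3, swap → [29, 30, 37, 89, 48, 45, 63, 80, 54]
  89 vs smaller child 54 at index 8, swap → [29, 30, 37, 54, 48, 45, 63, 80, 89]
insert 69:
  append 69 at index 9 → [29, 30, 37, 54, 48, 45, 63, 80, 89, 69] (no swap needed)
insert 79:
  append 79 at index 10 → [29, 30, 37, 54, 48, 45, 63, 80, 89, 69, 79] (no swap needed)
extract-min → returns 29:
  remove root 29; move last element 79 to root → [79, 30, 37, 54, 48, 45, 63, 80, 89, 69]
  79 vs smaller child 30 at index 1, swap → [30, 79, 37, 54, 48, 45, 63, 80, 89, 69]
  79 vs smaller child 48 at index 4, swap → [30, 48, 37, 54, 79, 45, 63, 80, 89, 69]
  79 vs only child 69 at index 9, swap → [30, 48, 37, 54, 69, 45, 63, 80, 89, 79]

[30, 48, 37, 54, 69, 45, 63, 80, 89, 79]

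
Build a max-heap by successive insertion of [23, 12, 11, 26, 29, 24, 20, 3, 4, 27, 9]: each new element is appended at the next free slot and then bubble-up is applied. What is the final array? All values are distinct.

[29, 27, 24, 12, 26, 11, 20, 3, 4, 23, 9]

Insert 23:
  append 23 at index 0 → [23] (no swap needed)
Insert 12:
  append 12 at index 1 → [23, 12] (no swap needed)
Insert 11:
  append 11 at index 2 → [23, 12, 11] (no swap needed)
Insert 26:
  append 26 at index 3 → [23, 12, 11, 26]
  26 > parent 12 at index 1, swap → [23, 26, 11, 12]
  26 > parent 23 at index 0, swap → [26, 23, 11, 12]
Insert 29:
  append 29 at index 4 → [26, 23, 11, 12, 29]
  29 > parent 23 at index 1, swap → [26, 29, 11, 12, 23]
  29 > parent 26 at index 0, swap → [29, 26, 11, 12, 23]
Insert 24:
  append 24 at index 5 → [29, 26, 11, 12, 23, 24]
  24 > parent 11 at index 2, swap → [29, 26, 24, 12, 23, 11]
Insert 20:
  append 20 at index 6 → [29, 26, 24, 12, 23, 11, 20] (no swap needed)
Insert 3:
  append 3 at index 7 → [29, 26, 24, 12, 23, 11, 20, 3] (no swap needed)
Insert 4:
  append 4 at index 8 → [29, 26, 24, 12, 23, 11, 20, 3, 4] (no swap needed)
Insert 27:
  append 27 at index 9 → [29, 26, 24, 12, 23, 11, 20, 3, 4, 27]
  27 > parent 23 at index 4, swap → [29, 26, 24, 12, 27, 11, 20, 3, 4, 23]
  27 > parent 26 at index 1, swap → [29, 27, 24, 12, 26, 11, 20, 3, 4, 23]
Insert 9:
  append 9 at index 10 → [29, 27, 24, 12, 26, 11, 20, 3, 4, 23, 9] (no swap needed)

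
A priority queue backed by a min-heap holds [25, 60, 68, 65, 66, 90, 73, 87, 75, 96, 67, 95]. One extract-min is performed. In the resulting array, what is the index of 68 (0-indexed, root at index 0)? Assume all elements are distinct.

2

remove root 25; move last element 95 to root → [95, 60, 68, 65, 66, 90, 73, 87, 75, 96, 67]
95 vs smaller child 60 at index 1, swap → [60, 95, 68, 65, 66, 90, 73, 87, 75, 96, 67]
95 vs smaller child 65 at index 3, swap → [60, 65, 68, 95, 66, 90, 73, 87, 75, 96, 67]
95 vs smaller child 75 at index 8, swap → [60, 65, 68, 75, 66, 90, 73, 87, 95, 96, 67]
resulting array: [60, 65, 68, 75, 66, 90, 73, 87, 95, 96, 67]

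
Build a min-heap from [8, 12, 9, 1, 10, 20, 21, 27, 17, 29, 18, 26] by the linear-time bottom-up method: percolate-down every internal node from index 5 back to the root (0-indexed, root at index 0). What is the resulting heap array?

sift down from index 5: already satisfies heap property
sift down from index 4: already satisfies heap property
sift down from index 3: already satisfies heap property
sift down from index 2: already satisfies heap property
sift down from index 1:
  12 vs smaller child 1 at index 3, swap → [8, 1, 9, 12, 10, 20, 21, 27, 17, 29, 18, 26]
sift down from index 0:
  8 vs smaller child 1 at index 1, swap → [1, 8, 9, 12, 10, 20, 21, 27, 17, 29, 18, 26]

[1, 8, 9, 12, 10, 20, 21, 27, 17, 29, 18, 26]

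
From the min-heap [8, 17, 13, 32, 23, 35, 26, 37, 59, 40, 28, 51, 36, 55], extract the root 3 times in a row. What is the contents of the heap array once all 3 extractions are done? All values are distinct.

extract-min #1 returns 8:
  remove root 8; move last element 55 to root → [55, 17, 13, 32, 23, 35, 26, 37, 59, 40, 28, 51, 36]
  55 vs smaller child 13 at index 2, swap → [13, 17, 55, 32, 23, 35, 26, 37, 59, 40, 28, 51, 36]
  55 vs smaller child 26 at index 6, swap → [13, 17, 26, 32, 23, 35, 55, 37, 59, 40, 28, 51, 36]
extract-min #2 returns 13:
  remove root 13; move last element 36 to root → [36, 17, 26, 32, 23, 35, 55, 37, 59, 40, 28, 51]
  36 vs smaller child 17 at index 1, swap → [17, 36, 26, 32, 23, 35, 55, 37, 59, 40, 28, 51]
  36 vs smaller child 23 at index 4, swap → [17, 23, 26, 32, 36, 35, 55, 37, 59, 40, 28, 51]
  36 vs smaller child 28 at index 10, swap → [17, 23, 26, 32, 28, 35, 55, 37, 59, 40, 36, 51]
extract-min #3 returns 17:
  remove root 17; move last element 51 to root → [51, 23, 26, 32, 28, 35, 55, 37, 59, 40, 36]
  51 vs smaller child 23 at index 1, swap → [23, 51, 26, 32, 28, 35, 55, 37, 59, 40, 36]
  51 vs smaller child 28 at index 4, swap → [23, 28, 26, 32, 51, 35, 55, 37, 59, 40, 36]
  51 vs smaller child 36 at index 10, swap → [23, 28, 26, 32, 36, 35, 55, 37, 59, 40, 51]

[23, 28, 26, 32, 36, 35, 55, 37, 59, 40, 51]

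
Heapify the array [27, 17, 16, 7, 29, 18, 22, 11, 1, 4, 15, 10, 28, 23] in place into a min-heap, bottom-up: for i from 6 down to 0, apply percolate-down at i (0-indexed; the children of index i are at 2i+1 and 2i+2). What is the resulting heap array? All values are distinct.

sift down from index 6: already satisfies heap property
sift down from index 5:
  18 vs smaller child 10 at index 11, swap → [27, 17, 16, 7, 29, 10, 22, 11, 1, 4, 15, 18, 28, 23]
sift down from index 4:
  29 vs smaller child 4 at index 9, swap → [27, 17, 16, 7, 4, 10, 22, 11, 1, 29, 15, 18, 28, 23]
sift down from index 3:
  7 vs smaller child 1 at index 8, swap → [27, 17, 16, 1, 4, 10, 22, 11, 7, 29, 15, 18, 28, 23]
sift down from index 2:
  16 vs smaller child 10 at index 5, swap → [27, 17, 10, 1, 4, 16, 22, 11, 7, 29, 15, 18, 28, 23]
sift down from index 1:
  17 vs smaller child 1 at index 3, swap → [27, 1, 10, 17, 4, 16, 22, 11, 7, 29, 15, 18, 28, 23]
  17 vs smaller child 7 at index 8, swap → [27, 1, 10, 7, 4, 16, 22, 11, 17, 29, 15, 18, 28, 23]
sift down from index 0:
  27 vs smaller child 1 at index 1, swap → [1, 27, 10, 7, 4, 16, 22, 11, 17, 29, 15, 18, 28, 23]
  27 vs smaller child 4 at index 4, swap → [1, 4, 10, 7, 27, 16, 22, 11, 17, 29, 15, 18, 28, 23]
  27 vs smaller child 15 at index 10, swap → [1, 4, 10, 7, 15, 16, 22, 11, 17, 29, 27, 18, 28, 23]

[1, 4, 10, 7, 15, 16, 22, 11, 17, 29, 27, 18, 28, 23]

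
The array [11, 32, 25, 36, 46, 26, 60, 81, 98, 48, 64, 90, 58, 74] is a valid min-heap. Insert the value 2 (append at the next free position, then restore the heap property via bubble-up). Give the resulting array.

[2, 32, 11, 36, 46, 26, 25, 81, 98, 48, 64, 90, 58, 74, 60]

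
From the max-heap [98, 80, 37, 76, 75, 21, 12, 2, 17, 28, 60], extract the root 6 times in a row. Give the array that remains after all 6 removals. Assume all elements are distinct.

[28, 17, 21, 12, 2]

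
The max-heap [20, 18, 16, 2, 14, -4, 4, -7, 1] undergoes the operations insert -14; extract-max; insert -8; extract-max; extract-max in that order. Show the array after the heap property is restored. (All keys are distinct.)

insert -14:
  append -14 at index 9 → [20, 18, 16, 2, 14, -4, 4, -7, 1, -14] (no swap needed)
extract-max → returns 20:
  remove root 20; move last element -14 to root → [-14, 18, 16, 2, 14, -4, 4, -7, 1]
  -14 vs larger child 18 at index 1, swap → [18, -14, 16, 2, 14, -4, 4, -7, 1]
  -14 vs larger child 14 at index 4, swap → [18, 14, 16, 2, -14, -4, 4, -7, 1]
insert -8:
  append -8 at index 9 → [18, 14, 16, 2, -14, -4, 4, -7, 1, -8]
  -8 > parent -14 at index 4, swap → [18, 14, 16, 2, -8, -4, 4, -7, 1, -14]
extract-max → returns 18:
  remove root 18; move last element -14 to root → [-14, 14, 16, 2, -8, -4, 4, -7, 1]
  -14 vs larger child 16 at index 2, swap → [16, 14, -14, 2, -8, -4, 4, -7, 1]
  -14 vs larger child 4 at index 6, swap → [16, 14, 4, 2, -8, -4, -14, -7, 1]
extract-max → returns 16:
  remove root 16; move last element 1 to root → [1, 14, 4, 2, -8, -4, -14, -7]
  1 vs larger child 14 at index 1, swap → [14, 1, 4, 2, -8, -4, -14, -7]
  1 vs larger child 2 at index 3, swap → [14, 2, 4, 1, -8, -4, -14, -7]

[14, 2, 4, 1, -8, -4, -14, -7]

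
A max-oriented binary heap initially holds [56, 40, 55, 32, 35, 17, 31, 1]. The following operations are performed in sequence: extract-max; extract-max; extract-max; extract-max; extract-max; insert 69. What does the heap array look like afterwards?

extract-max → returns 56:
  remove root 56; move last element 1 to root → [1, 40, 55, 32, 35, 17, 31]
  1 vs larger child 55 at index 2, swap → [55, 40, 1, 32, 35, 17, 31]
  1 vs larger child 31 at index 6, swap → [55, 40, 31, 32, 35, 17, 1]
extract-max → returns 55:
  remove root 55; move last element 1 to root → [1, 40, 31, 32, 35, 17]
  1 vs larger child 40 at index 1, swap → [40, 1, 31, 32, 35, 17]
  1 vs larger child 35 at index 4, swap → [40, 35, 31, 32, 1, 17]
extract-max → returns 40:
  remove root 40; move last element 17 to root → [17, 35, 31, 32, 1]
  17 vs larger child 35 at index 1, swap → [35, 17, 31, 32, 1]
  17 vs larger child 32 at index 3, swap → [35, 32, 31, 17, 1]
extract-max → returns 35:
  remove root 35; move last element 1 to root → [1, 32, 31, 17]
  1 vs larger child 32 at index 1, swap → [32, 1, 31, 17]
  1 vs only child 17 at index 3, swap → [32, 17, 31, 1]
extract-max → returns 32:
  remove root 32; move last element 1 to root → [1, 17, 31]
  1 vs larger child 31 at index 2, swap → [31, 17, 1]
insert 69:
  append 69 at index 3 → [31, 17, 1, 69]
  69 > parent 17 at index 1, swap → [31, 69, 1, 17]
  69 > parent 31 at index 0, swap → [69, 31, 1, 17]

[69, 31, 1, 17]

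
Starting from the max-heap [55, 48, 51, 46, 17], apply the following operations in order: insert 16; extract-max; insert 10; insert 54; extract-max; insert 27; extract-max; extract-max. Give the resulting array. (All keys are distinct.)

insert 16:
  append 16 at index 5 → [55, 48, 51, 46, 17, 16] (no swap needed)
extract-max → returns 55:
  remove root 55; move last element 16 to root → [16, 48, 51, 46, 17]
  16 vs larger child 51 at index 2, swap → [51, 48, 16, 46, 17]
insert 10:
  append 10 at index 5 → [51, 48, 16, 46, 17, 10] (no swap needed)
insert 54:
  append 54 at index 6 → [51, 48, 16, 46, 17, 10, 54]
  54 > parent 16 at index 2, swap → [51, 48, 54, 46, 17, 10, 16]
  54 > parent 51 at index 0, swap → [54, 48, 51, 46, 17, 10, 16]
extract-max → returns 54:
  remove root 54; move last element 16 to root → [16, 48, 51, 46, 17, 10]
  16 vs larger child 51 at index 2, swap → [51, 48, 16, 46, 17, 10]
insert 27:
  append 27 at index 6 → [51, 48, 16, 46, 17, 10, 27]
  27 > parent 16 at index 2, swap → [51, 48, 27, 46, 17, 10, 16]
extract-max → returns 51:
  remove root 51; move last element 16 to root → [16, 48, 27, 46, 17, 10]
  16 vs larger child 48 at index 1, swap → [48, 16, 27, 46, 17, 10]
  16 vs larger child 46 at index 3, swap → [48, 46, 27, 16, 17, 10]
extract-max → returns 48:
  remove root 48; move last element 10 to root → [10, 46, 27, 16, 17]
  10 vs larger child 46 at index 1, swap → [46, 10, 27, 16, 17]
  10 vs larger child 17 at index 4, swap → [46, 17, 27, 16, 10]

[46, 17, 27, 16, 10]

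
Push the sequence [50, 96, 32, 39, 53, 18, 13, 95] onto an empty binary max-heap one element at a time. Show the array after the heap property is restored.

[96, 95, 32, 53, 50, 18, 13, 39]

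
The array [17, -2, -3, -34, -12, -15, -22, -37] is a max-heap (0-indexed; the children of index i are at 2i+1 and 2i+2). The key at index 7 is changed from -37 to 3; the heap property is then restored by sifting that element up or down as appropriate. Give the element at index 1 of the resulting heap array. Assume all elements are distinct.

set index 7 from -37 to 3 → [17, -2, -3, -34, -12, -15, -22, 3]
3 > parent -34 at index 3, swap → [17, -2, -3, 3, -12, -15, -22, -34]
3 > parent -2 at index 1, swap → [17, 3, -3, -2, -12, -15, -22, -34]
resulting array: [17, 3, -3, -2, -12, -15, -22, -34]

3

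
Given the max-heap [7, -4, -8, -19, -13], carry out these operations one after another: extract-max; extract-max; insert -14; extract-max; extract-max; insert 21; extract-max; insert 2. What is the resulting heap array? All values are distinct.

extract-max → returns 7:
  remove root 7; move last element -13 to root → [-13, -4, -8, -19]
  -13 vs larger child -4 at index 1, swap → [-4, -13, -8, -19]
extract-max → returns -4:
  remove root -4; move last element -19 to root → [-19, -13, -8]
  -19 vs larger child -8 at index 2, swap → [-8, -13, -19]
insert -14:
  append -14 at index 3 → [-8, -13, -19, -14] (no swap needed)
extract-max → returns -8:
  remove root -8; move last element -14 to root → [-14, -13, -19]
  -14 vs larger child -13 at index 1, swap → [-13, -14, -19]
extract-max → returns -13:
  remove root -13; move last element -19 to root → [-19, -14]
  -19 vs only child -14 at index 1, swap → [-14, -19]
insert 21:
  append 21 at index 2 → [-14, -19, 21]
  21 > parent -14 at index 0, swap → [21, -19, -14]
extract-max → returns 21:
  remove root 21; move last element -14 to root → [-14, -19] (no swap needed)
insert 2:
  append 2 at index 2 → [-14, -19, 2]
  2 > parent -14 at index 0, swap → [2, -19, -14]

[2, -19, -14]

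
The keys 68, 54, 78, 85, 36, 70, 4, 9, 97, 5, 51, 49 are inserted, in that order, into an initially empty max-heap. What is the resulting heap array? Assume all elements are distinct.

Insert 68:
  append 68 at index 0 → [68] (no swap needed)
Insert 54:
  append 54 at index 1 → [68, 54] (no swap needed)
Insert 78:
  append 78 at index 2 → [68, 54, 78]
  78 > parent 68 at index 0, swap → [78, 54, 68]
Insert 85:
  append 85 at index 3 → [78, 54, 68, 85]
  85 > parent 54 at index 1, swap → [78, 85, 68, 54]
  85 > parent 78 at index 0, swap → [85, 78, 68, 54]
Insert 36:
  append 36 at index 4 → [85, 78, 68, 54, 36] (no swap needed)
Insert 70:
  append 70 at index 5 → [85, 78, 68, 54, 36, 70]
  70 > parent 68 at index 2, swap → [85, 78, 70, 54, 36, 68]
Insert 4:
  append 4 at index 6 → [85, 78, 70, 54, 36, 68, 4] (no swap needed)
Insert 9:
  append 9 at index 7 → [85, 78, 70, 54, 36, 68, 4, 9] (no swap needed)
Insert 97:
  append 97 at index 8 → [85, 78, 70, 54, 36, 68, 4, 9, 97]
  97 > parent 54 at index 3, swap → [85, 78, 70, 97, 36, 68, 4, 9, 54]
  97 > parent 78 at index 1, swap → [85, 97, 70, 78, 36, 68, 4, 9, 54]
  97 > parent 85 at index 0, swap → [97, 85, 70, 78, 36, 68, 4, 9, 54]
Insert 5:
  append 5 at index 9 → [97, 85, 70, 78, 36, 68, 4, 9, 54, 5] (no swap needed)
Insert 51:
  append 51 at index 10 → [97, 85, 70, 78, 36, 68, 4, 9, 54, 5, 51]
  51 > parent 36 at index 4, swap → [97, 85, 70, 78, 51, 68, 4, 9, 54, 5, 36]
Insert 49:
  append 49 at index 11 → [97, 85, 70, 78, 51, 68, 4, 9, 54, 5, 36, 49] (no swap needed)

[97, 85, 70, 78, 51, 68, 4, 9, 54, 5, 36, 49]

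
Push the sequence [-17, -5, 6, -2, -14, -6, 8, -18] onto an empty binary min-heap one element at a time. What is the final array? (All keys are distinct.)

[-18, -17, -6, -14, -5, 6, 8, -2]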